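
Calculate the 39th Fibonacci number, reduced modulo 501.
247

Matrix identity: Q^n = [[F_(n+1), F_n], [F_n, F_(n-1)]] with Q = [[1,1],[1,0]].
n = 39 = 100111₂. Square-and-multiply, entries mod 501:
Q^1 = [[1,1],[1,0]]
Q^2 = (Q^1)² = [[2,1],[1,1]]
Q^4 = (Q^2)² = [[5,3],[3,2]]
Q^9 = (Q^4)²·Q = [[55,34],[34,21]]
Q^19 = (Q^9)²·Q = [[252,173],[173,79]]
Q^39 = (Q^19)²·Q = [[396,247],[247,149]]
F_39 mod 501 = Q^39[0][1] = 247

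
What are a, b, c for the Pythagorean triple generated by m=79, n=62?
(2397, 9796, 10085)

Euclid's formula: a = m² - n², b = 2mn, c = m² + n²
m = 79, n = 62
a = 79² - 62² = 6241 - 3844 = 2397
b = 2 × 79 × 62 = 9796
c = 79² + 62² = 6241 + 3844 = 10085
Verification: 2397² + 9796² = 5745609 + 95961616 = 101707225 = 10085² ✓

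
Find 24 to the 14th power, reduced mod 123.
87

Repeated squaring. Binary of 14 = 1110.
24^1 ≡ 24 (mod 123); 24^2 ≡ 84 (mod 123); 24^4 ≡ 45 (mod 123); 24^8 ≡ 57 (mod 123)
24^14 = 24^2 × 24^4 × 24^8 ≡ 87 (mod 123)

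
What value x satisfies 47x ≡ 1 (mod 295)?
113

gcd(47, 295) = 1, so the inverse exists.
Extended Euclidean algorithm on (295, 47):
295 = 6 × 47 + 13  ⟹  13 = (1)·295 + (-6)·47
47 = 3 × 13 + 8  ⟹  8 = (-3)·295 + (19)·47
13 = 1 × 8 + 5  ⟹  5 = (4)·295 + (-25)·47
8 = 1 × 5 + 3  ⟹  3 = (-7)·295 + (44)·47
5 = 1 × 3 + 2  ⟹  2 = (11)·295 + (-69)·47
3 = 1 × 2 + 1  ⟹  1 = (-18)·295 + (113)·47
So (113)·47 ≡ 1 (mod 295), i.e. 47^(-1) ≡ 113 (mod 295).
Check: 47 × 113 = 5311 ≡ 1 (mod 295)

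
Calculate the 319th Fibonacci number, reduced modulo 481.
388

Matrix identity: Q^n = [[F_(n+1), F_n], [F_n, F_(n-1)]] with Q = [[1,1],[1,0]].
n = 319 = 100111111₂. Square-and-multiply, entries mod 481:
Q^1 = [[1,1],[1,0]]
Q^2 = (Q^1)² = [[2,1],[1,1]]
Q^4 = (Q^2)² = [[5,3],[3,2]]
Q^9 = (Q^4)²·Q = [[55,34],[34,21]]
Q^19 = (Q^9)²·Q = [[31,333],[333,179]]
Q^39 = (Q^19)²·Q = [[443,258],[258,185]]
Q^79 = (Q^39)²·Q = [[114,187],[187,408]]
Q^159 = (Q^79)²·Q = [[317,346],[346,452]]
Q^319 = (Q^159)²·Q = [[469,388],[388,81]]
F_319 mod 481 = Q^319[0][1] = 388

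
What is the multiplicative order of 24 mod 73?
12

73 is prime, so ord(24) divides φ(73) = 72.
Divisors of 72: 1, 2, 3, 4, 6, 8, 9, 12, 18, 24, 36, 72.
Repeated squaring: 24^1 ≡ 24, 24^2 ≡ 65, 24^4 ≡ 64, 24^8 ≡ 8, 24^16 ≡ 64, 24^32 ≡ 8, 24^64 ≡ 64 (mod 73).
Test 24^d mod 73 for each divisor d in increasing order:
24^1 ≡ 24
24^2 ≡ 65
24^3 = 24^2·24^1 ≡ 27
24^4 ≡ 64
24^6 = 24^4·24^2 ≡ 72
24^8 ≡ 8
24^9 = 24^8·24^1 ≡ 46
24^12 = 24^8·24^4 ≡ 1  ← first divisor giving 1
The order is 12.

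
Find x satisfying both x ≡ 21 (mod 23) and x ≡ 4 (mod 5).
44

Using Chinese Remainder Theorem:
M = 23 × 5 = 115
M1 = 5, M2 = 23
y1 = 5^(-1) mod 23 = 14
y2 = 23^(-1) mod 5 = 2
x = (21×5×14 + 4×23×2) mod 115 = 44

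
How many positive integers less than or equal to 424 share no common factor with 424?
208

424 = 2^3 × 53
φ(n) = n × ∏(1 - 1/p) for each prime p dividing n
φ(424) = 424 × (1 - 1/2) × (1 - 1/53) = 208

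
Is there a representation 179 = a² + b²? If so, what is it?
Not possible

Factorization: 179 = 179
By Fermat: n is sum of two squares iff every prime p ≡ 3 (mod 4) appears to even power.
Prime(s) ≡ 3 (mod 4) with odd exponent: [(179, 1)]
Therefore 179 cannot be expressed as a² + b².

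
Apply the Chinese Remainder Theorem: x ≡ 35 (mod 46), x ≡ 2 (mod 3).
35

Using Chinese Remainder Theorem:
M = 46 × 3 = 138
M1 = 3, M2 = 46
y1 = 3^(-1) mod 46 = 31
y2 = 46^(-1) mod 3 = 1
x = (35×3×31 + 2×46×1) mod 138 = 35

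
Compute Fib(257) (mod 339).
79

Matrix identity: Q^n = [[F_(n+1), F_n], [F_n, F_(n-1)]] with Q = [[1,1],[1,0]].
n = 257 = 100000001₂. Square-and-multiply, entries mod 339:
Q^1 = [[1,1],[1,0]]
Q^2 = (Q^1)² = [[2,1],[1,1]]
Q^4 = (Q^2)² = [[5,3],[3,2]]
Q^8 = (Q^4)² = [[34,21],[21,13]]
Q^16 = (Q^8)² = [[241,309],[309,271]]
Q^32 = (Q^16)² = [[334,234],[234,100]]
Q^64 = (Q^32)² = [[202,195],[195,7]]
Q^128 = (Q^64)² = [[181,75],[75,106]]
Q^257 = (Q^128)²·Q = [[247,79],[79,168]]
F_257 mod 339 = Q^257[0][1] = 79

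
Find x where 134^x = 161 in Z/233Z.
18

Baby-step giant-step with step n = ⌈√233⌉ = 16.
Baby steps 134^j mod 233 (j:value) for j=0..15: 0:1, 1:134, 2:15, 3:146, 4:225, 5:93, 6:113, 7:230, 8:64, 9:188, 10:28, 11:24, 12:187, 13:127, 14:9, 15:41.
Giant-step multiplier: 134^(-16) ≡ 134^(232-16) = 134^216 ≡ 126 (mod 233).
Giant steps γ_i = 161·126^i mod 233: γ_0=161, γ_1=15 (in table at j=2).
x = i·n + j = 1·16 + 2 = 18.
Check: 134^18 ≡ 161 (mod 233).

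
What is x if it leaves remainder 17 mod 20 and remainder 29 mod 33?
557

Using Chinese Remainder Theorem:
M = 20 × 33 = 660
M1 = 33, M2 = 20
y1 = 33^(-1) mod 20 = 17
y2 = 20^(-1) mod 33 = 5
x = (17×33×17 + 29×20×5) mod 660 = 557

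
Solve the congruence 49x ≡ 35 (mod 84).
x ≡ 11 (mod 12)

gcd(49, 84) = 7, which divides 35, so solutions exist.
Divide through by 7: 7x ≡ 5 (mod 12).
Find 7^(-1) mod 12 by the extended Euclidean algorithm:
12 = 1 × 7 + 5  ⟹  5 = (1)·12 + (-1)·7
7 = 1 × 5 + 2  ⟹  2 = (-1)·12 + (2)·7
5 = 2 × 2 + 1  ⟹  1 = (3)·12 + (-5)·7
So (-5)·7 ≡ 1 (mod 12), i.e. 7^(-1) ≡ -5 ≡ 7 (mod 12).
x ≡ 7 × 5 = 35 ≡ 11 (mod 12).
Check: 49 × 11 = 539 ≡ 35 (mod 84).
x ≡ 11 (mod 12), giving 7 solutions mod 84.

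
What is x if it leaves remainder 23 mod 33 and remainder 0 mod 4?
56

Using Chinese Remainder Theorem:
M = 33 × 4 = 132
M1 = 4, M2 = 33
y1 = 4^(-1) mod 33 = 25
y2 = 33^(-1) mod 4 = 1
x = (23×4×25 + 0×33×1) mod 132 = 56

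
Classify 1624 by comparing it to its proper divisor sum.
abundant

Proper divisors of 1624: sum = 1 + 2 + 4 + 7 + 8 + 14 + 28 + 29 + 56 + 58 + 116 + 203 + 232 + 406 + 812 = 1976
Since 1976 > 1624, 1624 is abundant.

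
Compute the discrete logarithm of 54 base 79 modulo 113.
103

Baby-step giant-step with step n = ⌈√113⌉ = 11.
Baby steps 79^j mod 113 (j:value) for j=0..10: 0:1, 1:79, 2:26, 3:20, 4:111, 5:68, 6:61, 7:73, 8:4, 9:90, 10:104.
Giant-step multiplier: 79^(-11) ≡ 79^(112-11) = 79^101 ≡ 89 (mod 113).
Giant steps γ_i = 54·89^i mod 113: γ_0=54, γ_1=60, γ_2=29, γ_3=95, γ_4=93, γ_5=28, γ_6=6, γ_7=82, γ_8=66, γ_9=111 (in table at j=4).
x = i·n + j = 9·11 + 4 = 103.
Check: 79^103 ≡ 54 (mod 113).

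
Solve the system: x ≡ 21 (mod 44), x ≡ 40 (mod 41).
901

Using Chinese Remainder Theorem:
M = 44 × 41 = 1804
M1 = 41, M2 = 44
y1 = 41^(-1) mod 44 = 29
y2 = 44^(-1) mod 41 = 14
x = (21×41×29 + 40×44×14) mod 1804 = 901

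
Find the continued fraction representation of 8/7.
[1; 7]

Euclidean algorithm steps:
8 = 1 × 7 + 1
7 = 7 × 1 + 0
Continued fraction: [1; 7]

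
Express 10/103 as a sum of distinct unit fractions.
1/11 + 1/162 + 1/183546

Greedy algorithm:
10/103: ceiling(103/10) = 11, use 1/11
7/1133: ceiling(1133/7) = 162, use 1/162
1/183546: ceiling(183546/1) = 183546, use 1/183546
Result: 10/103 = 1/11 + 1/162 + 1/183546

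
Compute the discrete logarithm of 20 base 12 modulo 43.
19

Baby-step giant-step with step n = ⌈√43⌉ = 7.
Baby steps 12^j mod 43 (j:value) for j=0..6: 0:1, 1:12, 2:15, 3:8, 4:10, 5:34, 6:21.
Giant-step multiplier: 12^(-7) ≡ 12^(42-7) = 12^35 ≡ 7 (mod 43).
Giant steps γ_i = 20·7^i mod 43: γ_0=20, γ_1=11, γ_2=34 (in table at j=5).
x = i·n + j = 2·7 + 5 = 19.
Check: 12^19 ≡ 20 (mod 43).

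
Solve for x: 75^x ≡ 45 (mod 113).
83

Baby-step giant-step with step n = ⌈√113⌉ = 11.
Baby steps 75^j mod 113 (j:value) for j=0..10: 0:1, 1:75, 2:88, 3:46, 4:60, 5:93, 6:82, 7:48, 8:97, 9:43, 10:61.
Giant-step multiplier: 75^(-11) ≡ 75^(112-11) = 75^101 ≡ 37 (mod 113).
Giant steps γ_i = 45·37^i mod 113: γ_0=45, γ_1=83, γ_2=20, γ_3=62, γ_4=34, γ_5=15, γ_6=103, γ_7=82 (in table at j=6).
x = i·n + j = 7·11 + 6 = 83.
Check: 75^83 ≡ 45 (mod 113).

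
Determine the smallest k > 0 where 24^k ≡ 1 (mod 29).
7

29 is prime, so ord(24) divides φ(29) = 28.
Divisors of 28: 1, 2, 4, 7, 14, 28.
Repeated squaring: 24^1 ≡ 24, 24^2 ≡ 25, 24^4 ≡ 16, 24^8 ≡ 24, 24^16 ≡ 25 (mod 29).
Test 24^d mod 29 for each divisor d in increasing order:
24^1 ≡ 24
24^2 ≡ 25
24^4 ≡ 16
24^7 = 24^4·24^2·24^1 ≡ 1  ← first divisor giving 1
The order is 7.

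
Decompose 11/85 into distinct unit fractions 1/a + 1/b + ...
1/8 + 1/227 + 1/154360

Greedy algorithm:
11/85: ceiling(85/11) = 8, use 1/8
3/680: ceiling(680/3) = 227, use 1/227
1/154360: ceiling(154360/1) = 154360, use 1/154360
Result: 11/85 = 1/8 + 1/227 + 1/154360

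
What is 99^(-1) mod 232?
75

gcd(99, 232) = 1, so the inverse exists.
Extended Euclidean algorithm on (232, 99):
232 = 2 × 99 + 34  ⟹  34 = (1)·232 + (-2)·99
99 = 2 × 34 + 31  ⟹  31 = (-2)·232 + (5)·99
34 = 1 × 31 + 3  ⟹  3 = (3)·232 + (-7)·99
31 = 10 × 3 + 1  ⟹  1 = (-32)·232 + (75)·99
So (75)·99 ≡ 1 (mod 232), i.e. 99^(-1) ≡ 75 (mod 232).
Check: 99 × 75 = 7425 ≡ 1 (mod 232)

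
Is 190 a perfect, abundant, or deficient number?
deficient

Proper divisors of 190: sum = 1 + 2 + 5 + 10 + 19 + 38 + 95 = 170
Since 170 < 190, 190 is deficient.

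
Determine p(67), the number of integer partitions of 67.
2679689

p(n) counts ways to write n as a sum of positive integers (order ignored).
Euler's pentagonal recurrence: p(k) = p(k-1) + p(k-2) - p(k-5) - p(k-7) + p(k-12) + p(k-15) - ... (offsets j(3j∓1)/2, signs ++--, p(0)=1, p(<0)=0).
DP table for k = 0..66: p(0)=1, p(1)=1, p(2)=2, p(3)=3, p(4)=5, p(5)=7, p(6)=11, p(7)=15, p(8)=22, p(9)=30, p(10)=42, p(11)=56, p(12)=77, p(13)=101, p(14)=135, p(15)=176, p(16)=231, p(17)=297, p(18)=385, p(19)=490, p(20)=627, p(21)=792, p(22)=1002, p(23)=1255, p(24)=1575, p(25)=1958, p(26)=2436, p(27)=3010, p(28)=3718, p(29)=4565, p(30)=5604, p(31)=6842, p(32)=8349, p(33)=10143, p(34)=12310, p(35)=14883, p(36)=17977, p(37)=21637, p(38)=26015, p(39)=31185, p(40)=37338, p(41)=44583, p(42)=53174, p(43)=63261, p(44)=75175, p(45)=89134, p(46)=105558, p(47)=124754, p(48)=147273, p(49)=173525, p(50)=204226, p(51)=239943, p(52)=281589, p(53)=329931, p(54)=386155, p(55)=451276, p(56)=526823, p(57)=614154, p(58)=715220, p(59)=831820, p(60)=966467, p(61)=1121505, p(62)=1300156, p(63)=1505499, p(64)=1741630, p(65)=2012558, p(66)=2323520.
Final step: p(67) = p(66) + p(65) - p(62) - p(60) + p(55) + p(52) - p(45) - p(41) + p(32) + p(27) - p(16) - p(10)
= 2323520 + 2012558 - 1300156 - 966467 + 451276 + 281589 - 89134 - 44583 + 8349 + 3010 - 231 - 42
= 2679689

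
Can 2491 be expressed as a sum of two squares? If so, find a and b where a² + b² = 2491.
Not possible

Factorization: 2491 = 47 × 53
By Fermat: n is sum of two squares iff every prime p ≡ 3 (mod 4) appears to even power.
Prime(s) ≡ 3 (mod 4) with odd exponent: [(47, 1)]
Therefore 2491 cannot be expressed as a² + b².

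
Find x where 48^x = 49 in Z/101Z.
66

Baby-step giant-step with step n = ⌈√101⌉ = 11.
Baby steps 48^j mod 101 (j:value) for j=0..10: 0:1, 1:48, 2:82, 3:98, 4:58, 5:57, 6:9, 7:28, 8:31, 9:74, 10:17.
Giant-step multiplier: 48^(-11) ≡ 48^(100-11) = 48^89 ≡ 38 (mod 101).
Giant steps γ_i = 49·38^i mod 101: γ_0=49, γ_1=44, γ_2=56, γ_3=7, γ_4=64, γ_5=8, γ_6=1 (in table at j=0).
x = i·n + j = 6·11 + 0 = 66.
Check: 48^66 ≡ 49 (mod 101).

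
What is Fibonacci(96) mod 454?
100

Matrix identity: Q^n = [[F_(n+1), F_n], [F_n, F_(n-1)]] with Q = [[1,1],[1,0]].
n = 96 = 1100000₂. Square-and-multiply, entries mod 454:
Q^1 = [[1,1],[1,0]]
Q^3 = (Q^1)²·Q = [[3,2],[2,1]]
Q^6 = (Q^3)² = [[13,8],[8,5]]
Q^12 = (Q^6)² = [[233,144],[144,89]]
Q^24 = (Q^12)² = [[115,60],[60,55]]
Q^48 = (Q^24)² = [[27,212],[212,269]]
Q^96 = (Q^48)² = [[273,100],[100,173]]
F_96 mod 454 = Q^96[0][1] = 100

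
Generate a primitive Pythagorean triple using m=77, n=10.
(5829, 1540, 6029)

Euclid's formula: a = m² - n², b = 2mn, c = m² + n²
m = 77, n = 10
a = 77² - 10² = 5929 - 100 = 5829
b = 2 × 77 × 10 = 1540
c = 77² + 10² = 5929 + 100 = 6029
Verification: 5829² + 1540² = 33977241 + 2371600 = 36348841 = 6029² ✓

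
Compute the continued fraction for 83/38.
[2; 5, 2, 3]

Euclidean algorithm steps:
83 = 2 × 38 + 7
38 = 5 × 7 + 3
7 = 2 × 3 + 1
3 = 3 × 1 + 0
Continued fraction: [2; 5, 2, 3]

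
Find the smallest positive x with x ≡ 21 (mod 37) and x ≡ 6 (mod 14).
132

Using Chinese Remainder Theorem:
M = 37 × 14 = 518
M1 = 14, M2 = 37
y1 = 14^(-1) mod 37 = 8
y2 = 37^(-1) mod 14 = 11
x = (21×14×8 + 6×37×11) mod 518 = 132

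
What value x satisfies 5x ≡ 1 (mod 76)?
61

gcd(5, 76) = 1, so the inverse exists.
Extended Euclidean algorithm on (76, 5):
76 = 15 × 5 + 1  ⟹  1 = (1)·76 + (-15)·5
So (-15)·5 ≡ 1 (mod 76), i.e. 5^(-1) ≡ -15 ≡ 61 (mod 76).
Check: 5 × 61 = 305 ≡ 1 (mod 76)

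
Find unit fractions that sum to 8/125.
1/16 + 1/667 + 1/1334000

Greedy algorithm:
8/125: ceiling(125/8) = 16, use 1/16
3/2000: ceiling(2000/3) = 667, use 1/667
1/1334000: ceiling(1334000/1) = 1334000, use 1/1334000
Result: 8/125 = 1/16 + 1/667 + 1/1334000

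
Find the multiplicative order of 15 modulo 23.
22

23 is prime, so ord(15) divides φ(23) = 22.
Divisors of 22: 1, 2, 11, 22.
Repeated squaring: 15^1 ≡ 15, 15^2 ≡ 18, 15^4 ≡ 2, 15^8 ≡ 4, 15^16 ≡ 16 (mod 23).
Test 15^d mod 23 for each divisor d in increasing order:
15^1 ≡ 15
15^2 ≡ 18
15^11 = 15^8·15^2·15^1 ≡ 22
15^22 = 15^16·15^4·15^2 ≡ 1  ← first divisor giving 1
The order is 22.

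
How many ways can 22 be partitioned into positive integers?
1002

p(n) counts ways to write n as a sum of positive integers (order ignored).
Euler's pentagonal recurrence: p(k) = p(k-1) + p(k-2) - p(k-5) - p(k-7) + p(k-12) + p(k-15) - ... (offsets j(3j∓1)/2, signs ++--, p(0)=1, p(<0)=0).
DP table for k = 0..21: p(0)=1, p(1)=1, p(2)=2, p(3)=3, p(4)=5, p(5)=7, p(6)=11, p(7)=15, p(8)=22, p(9)=30, p(10)=42, p(11)=56, p(12)=77, p(13)=101, p(14)=135, p(15)=176, p(16)=231, p(17)=297, p(18)=385, p(19)=490, p(20)=627, p(21)=792.
Final step: p(22) = p(21) + p(20) - p(17) - p(15) + p(10) + p(7) - p(0)
= 792 + 627 - 297 - 176 + 42 + 15 - 1
= 1002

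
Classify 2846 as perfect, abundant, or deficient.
deficient

Proper divisors of 2846: sum = 1 + 2 + 1423 = 1426
Since 1426 < 2846, 2846 is deficient.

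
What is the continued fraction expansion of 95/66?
[1; 2, 3, 1, 1, 1, 2]

Euclidean algorithm steps:
95 = 1 × 66 + 29
66 = 2 × 29 + 8
29 = 3 × 8 + 5
8 = 1 × 5 + 3
5 = 1 × 3 + 2
3 = 1 × 2 + 1
2 = 2 × 1 + 0
Continued fraction: [1; 2, 3, 1, 1, 1, 2]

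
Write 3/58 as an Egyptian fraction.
1/20 + 1/580

Greedy algorithm:
3/58: ceiling(58/3) = 20, use 1/20
1/580: ceiling(580/1) = 580, use 1/580
Result: 3/58 = 1/20 + 1/580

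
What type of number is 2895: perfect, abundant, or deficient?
deficient

Proper divisors of 2895: sum = 1 + 3 + 5 + 15 + 193 + 579 + 965 = 1761
Since 1761 < 2895, 2895 is deficient.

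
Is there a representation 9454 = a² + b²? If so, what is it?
Not possible

Factorization: 9454 = 2 × 29 × 163
By Fermat: n is sum of two squares iff every prime p ≡ 3 (mod 4) appears to even power.
Prime(s) ≡ 3 (mod 4) with odd exponent: [(163, 1)]
Therefore 9454 cannot be expressed as a² + b².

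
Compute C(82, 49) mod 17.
0

Using Lucas' theorem:
Write n=82 and k=49 in base 17:
n in base 17: [4, 14]
k in base 17: [2, 15]
C(82,49) mod 17 = ∏ C(n_i, k_i) mod 17
Digit binomials (mod 17): C(4,2) = 6; C(14,15) = 0 (k_i > n_i)
Product: 6 × 0 = 0 ≡ 0 (mod 17)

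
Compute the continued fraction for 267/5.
[53; 2, 2]

Euclidean algorithm steps:
267 = 53 × 5 + 2
5 = 2 × 2 + 1
2 = 2 × 1 + 0
Continued fraction: [53; 2, 2]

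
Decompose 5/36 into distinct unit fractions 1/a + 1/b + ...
1/8 + 1/72

Greedy algorithm:
5/36: ceiling(36/5) = 8, use 1/8
1/72: ceiling(72/1) = 72, use 1/72
Result: 5/36 = 1/8 + 1/72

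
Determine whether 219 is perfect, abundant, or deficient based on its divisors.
deficient

Proper divisors of 219: sum = 1 + 3 + 73 = 77
Since 77 < 219, 219 is deficient.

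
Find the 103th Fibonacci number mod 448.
13

Matrix identity: Q^n = [[F_(n+1), F_n], [F_n, F_(n-1)]] with Q = [[1,1],[1,0]].
n = 103 = 1100111₂. Square-and-multiply, entries mod 448:
Q^1 = [[1,1],[1,0]]
Q^3 = (Q^1)²·Q = [[3,2],[2,1]]
Q^6 = (Q^3)² = [[13,8],[8,5]]
Q^12 = (Q^6)² = [[233,144],[144,89]]
Q^25 = (Q^12)²·Q = [[433,209],[209,224]]
Q^51 = (Q^25)²·Q = [[227,2],[2,225]]
Q^103 = (Q^51)²·Q = [[21,13],[13,8]]
F_103 mod 448 = Q^103[0][1] = 13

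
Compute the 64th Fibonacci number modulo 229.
121

Matrix identity: Q^n = [[F_(n+1), F_n], [F_n, F_(n-1)]] with Q = [[1,1],[1,0]].
n = 64 = 1000000₂. Square-and-multiply, entries mod 229:
Q^1 = [[1,1],[1,0]]
Q^2 = (Q^1)² = [[2,1],[1,1]]
Q^4 = (Q^2)² = [[5,3],[3,2]]
Q^8 = (Q^4)² = [[34,21],[21,13]]
Q^16 = (Q^8)² = [[223,71],[71,152]]
Q^32 = (Q^16)² = [[39,61],[61,207]]
Q^64 = (Q^32)² = [[204,121],[121,83]]
F_64 mod 229 = Q^64[0][1] = 121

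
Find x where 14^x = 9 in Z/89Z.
10

Baby-step giant-step with step n = ⌈√89⌉ = 10.
Baby steps 14^j mod 89 (j:value) for j=0..9: 0:1, 1:14, 2:18, 3:74, 4:57, 5:86, 6:47, 7:35, 8:45, 9:7.
Giant-step multiplier: 14^(-10) ≡ 14^(88-10) = 14^78 ≡ 10 (mod 89).
Giant steps γ_i = 9·10^i mod 89: γ_0=9, γ_1=1 (in table at j=0).
x = i·n + j = 1·10 + 0 = 10.
Check: 14^10 ≡ 9 (mod 89).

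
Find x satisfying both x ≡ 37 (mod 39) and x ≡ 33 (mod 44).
1441

Using Chinese Remainder Theorem:
M = 39 × 44 = 1716
M1 = 44, M2 = 39
y1 = 44^(-1) mod 39 = 8
y2 = 39^(-1) mod 44 = 35
x = (37×44×8 + 33×39×35) mod 1716 = 1441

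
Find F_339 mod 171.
2

Matrix identity: Q^n = [[F_(n+1), F_n], [F_n, F_(n-1)]] with Q = [[1,1],[1,0]].
n = 339 = 101010011₂. Square-and-multiply, entries mod 171:
Q^1 = [[1,1],[1,0]]
Q^2 = (Q^1)² = [[2,1],[1,1]]
Q^5 = (Q^2)²·Q = [[8,5],[5,3]]
Q^10 = (Q^5)² = [[89,55],[55,34]]
Q^21 = (Q^10)²·Q = [[98,2],[2,96]]
Q^42 = (Q^21)² = [[32,46],[46,157]]
Q^84 = (Q^42)² = [[62,144],[144,89]]
Q^169 = (Q^84)²·Q = [[154,127],[127,27]]
Q^339 = (Q^169)²·Q = [[75,2],[2,73]]
F_339 mod 171 = Q^339[0][1] = 2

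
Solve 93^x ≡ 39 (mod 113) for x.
29

Baby-step giant-step with step n = ⌈√113⌉ = 11.
Baby steps 93^j mod 113 (j:value) for j=0..10: 0:1, 1:93, 2:61, 3:23, 4:105, 5:47, 6:77, 7:42, 8:64, 9:76, 10:62.
Giant-step multiplier: 93^(-11) ≡ 93^(112-11) = 93^101 ≡ 38 (mod 113).
Giant steps γ_i = 39·38^i mod 113: γ_0=39, γ_1=13, γ_2=42 (in table at j=7).
x = i·n + j = 2·11 + 7 = 29.
Check: 93^29 ≡ 39 (mod 113).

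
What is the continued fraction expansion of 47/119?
[0; 2, 1, 1, 7, 3]

Euclidean algorithm steps:
47 = 0 × 119 + 47
119 = 2 × 47 + 25
47 = 1 × 25 + 22
25 = 1 × 22 + 3
22 = 7 × 3 + 1
3 = 3 × 1 + 0
Continued fraction: [0; 2, 1, 1, 7, 3]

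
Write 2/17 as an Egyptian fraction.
1/9 + 1/153

Greedy algorithm:
2/17: ceiling(17/2) = 9, use 1/9
1/153: ceiling(153/1) = 153, use 1/153
Result: 2/17 = 1/9 + 1/153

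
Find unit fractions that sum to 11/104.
1/10 + 1/174 + 1/45240

Greedy algorithm:
11/104: ceiling(104/11) = 10, use 1/10
3/520: ceiling(520/3) = 174, use 1/174
1/45240: ceiling(45240/1) = 45240, use 1/45240
Result: 11/104 = 1/10 + 1/174 + 1/45240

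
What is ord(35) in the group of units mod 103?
102

103 is prime, so ord(35) divides φ(103) = 102.
Divisors of 102: 1, 2, 3, 6, 17, 34, 51, 102.
Repeated squaring: 35^1 ≡ 35, 35^2 ≡ 92, 35^4 ≡ 18, 35^8 ≡ 15, 35^16 ≡ 19, 35^32 ≡ 52, 35^64 ≡ 26 (mod 103).
Test 35^d mod 103 for each divisor d in increasing order:
35^1 ≡ 35
35^2 ≡ 92
35^3 = 35^2·35^1 ≡ 27
35^6 = 35^4·35^2 ≡ 8
35^17 = 35^16·35^1 ≡ 47
35^34 = 35^32·35^2 ≡ 46
35^51 = 35^32·35^16·35^2·35^1 ≡ 102
35^102 = 35^64·35^32·35^4·35^2 ≡ 1  ← first divisor giving 1
The order is 102.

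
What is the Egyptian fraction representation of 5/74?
1/15 + 1/1110

Greedy algorithm:
5/74: ceiling(74/5) = 15, use 1/15
1/1110: ceiling(1110/1) = 1110, use 1/1110
Result: 5/74 = 1/15 + 1/1110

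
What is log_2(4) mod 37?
2

Baby-step giant-step with step n = ⌈√37⌉ = 7.
Baby steps 2^j mod 37 (j:value) for j=0..6: 0:1, 1:2, 2:4, 3:8, 4:16, 5:32, 6:27.
h = 4 is already in the table at j=2, so x = 2.
Check: 2^2 ≡ 4 (mod 37).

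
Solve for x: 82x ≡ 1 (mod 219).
211

gcd(82, 219) = 1, so the inverse exists.
Extended Euclidean algorithm on (219, 82):
219 = 2 × 82 + 55  ⟹  55 = (1)·219 + (-2)·82
82 = 1 × 55 + 27  ⟹  27 = (-1)·219 + (3)·82
55 = 2 × 27 + 1  ⟹  1 = (3)·219 + (-8)·82
So (-8)·82 ≡ 1 (mod 219), i.e. 82^(-1) ≡ -8 ≡ 211 (mod 219).
Check: 82 × 211 = 17302 ≡ 1 (mod 219)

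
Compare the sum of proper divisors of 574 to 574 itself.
deficient

Proper divisors of 574: sum = 1 + 2 + 7 + 14 + 41 + 82 + 287 = 434
Since 434 < 574, 574 is deficient.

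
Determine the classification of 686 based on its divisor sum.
deficient

Proper divisors of 686: sum = 1 + 2 + 7 + 14 + 49 + 98 + 343 = 514
Since 514 < 686, 686 is deficient.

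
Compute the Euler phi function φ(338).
156

338 = 2 × 13^2
φ(n) = n × ∏(1 - 1/p) for each prime p dividing n
φ(338) = 338 × (1 - 1/2) × (1 - 1/13) = 156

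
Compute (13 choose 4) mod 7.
1

Using Lucas' theorem:
Write n=13 and k=4 in base 7:
n in base 7: [1, 6]
k in base 7: [0, 4]
C(13,4) mod 7 = ∏ C(n_i, k_i) mod 7
Digit binomials (mod 7): C(1,0) = 1; C(6,4) = 15 ≡ 1
Product: 1 × 1 = 1 ≡ 1 (mod 7)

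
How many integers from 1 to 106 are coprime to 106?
52

106 = 2 × 53
φ(n) = n × ∏(1 - 1/p) for each prime p dividing n
φ(106) = 106 × (1 - 1/2) × (1 - 1/53) = 52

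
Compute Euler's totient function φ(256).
128

256 = 2^8
φ(n) = n × ∏(1 - 1/p) for each prime p dividing n
φ(256) = 256 × (1 - 1/2) = 128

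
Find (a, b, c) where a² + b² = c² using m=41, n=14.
(1485, 1148, 1877)

Euclid's formula: a = m² - n², b = 2mn, c = m² + n²
m = 41, n = 14
a = 41² - 14² = 1681 - 196 = 1485
b = 2 × 41 × 14 = 1148
c = 41² + 14² = 1681 + 196 = 1877
Verification: 1485² + 1148² = 2205225 + 1317904 = 3523129 = 1877² ✓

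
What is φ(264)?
80

264 = 2^3 × 3 × 11
φ(n) = n × ∏(1 - 1/p) for each prime p dividing n
φ(264) = 264 × (1 - 1/2) × (1 - 1/3) × (1 - 1/11) = 80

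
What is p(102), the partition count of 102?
241265379

p(n) counts ways to write n as a sum of positive integers (order ignored).
Euler's pentagonal recurrence: p(k) = p(k-1) + p(k-2) - p(k-5) - p(k-7) + p(k-12) + p(k-15) - ... (offsets j(3j∓1)/2, signs ++--, p(0)=1, p(<0)=0).
DP table for k = 0..101: p(0)=1, p(1)=1, p(2)=2, p(3)=3, p(4)=5, p(5)=7, p(6)=11, p(7)=15, p(8)=22, p(9)=30, p(10)=42, p(11)=56, p(12)=77, p(13)=101, p(14)=135, p(15)=176, p(16)=231, p(17)=297, p(18)=385, p(19)=490, p(20)=627, p(21)=792, p(22)=1002, p(23)=1255, p(24)=1575, p(25)=1958, p(26)=2436, p(27)=3010, p(28)=3718, p(29)=4565, p(30)=5604, p(31)=6842, p(32)=8349, p(33)=10143, p(34)=12310, p(35)=14883, p(36)=17977, p(37)=21637, p(38)=26015, p(39)=31185, p(40)=37338, p(41)=44583, p(42)=53174, p(43)=63261, p(44)=75175, p(45)=89134, p(46)=105558, p(47)=124754, p(48)=147273, p(49)=173525, p(50)=204226, p(51)=239943, p(52)=281589, p(53)=329931, p(54)=386155, p(55)=451276, p(56)=526823, p(57)=614154, p(58)=715220, p(59)=831820, p(60)=966467, p(61)=1121505, p(62)=1300156, p(63)=1505499, p(64)=1741630, p(65)=2012558, p(66)=2323520, p(67)=2679689, p(68)=3087735, p(69)=3554345, p(70)=4087968, p(71)=4697205, p(72)=5392783, p(73)=6185689, p(74)=7089500, p(75)=8118264, p(76)=9289091, p(77)=10619863, p(78)=12132164, p(79)=13848650, p(80)=15796476, p(81)=18004327, p(82)=20506255, p(83)=23338469, p(84)=26543660, p(85)=30167357, p(86)=34262962, p(87)=38887673, p(88)=44108109, p(89)=49995925, p(90)=56634173, p(91)=64112359, p(92)=72533807, p(93)=82010177, p(94)=92669720, p(95)=104651419, p(96)=118114304, p(97)=133230930, p(98)=150198136, p(99)=169229875, p(100)=190569292, p(101)=214481126.
Final step: p(102) = p(101) + p(100) - p(97) - p(95) + p(90) + p(87) - p(80) - p(76) + p(67) + p(62) - p(51) - p(45) + p(32) + p(25) - p(10) - p(2)
= 214481126 + 190569292 - 133230930 - 104651419 + 56634173 + 38887673 - 15796476 - 9289091 + 2679689 + 1300156 - 239943 - 89134 + 8349 + 1958 - 42 - 2
= 241265379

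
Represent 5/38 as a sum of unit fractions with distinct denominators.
1/8 + 1/152

Greedy algorithm:
5/38: ceiling(38/5) = 8, use 1/8
1/152: ceiling(152/1) = 152, use 1/152
Result: 5/38 = 1/8 + 1/152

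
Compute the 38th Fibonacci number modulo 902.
901

Matrix identity: Q^n = [[F_(n+1), F_n], [F_n, F_(n-1)]] with Q = [[1,1],[1,0]].
n = 38 = 100110₂. Square-and-multiply, entries mod 902:
Q^1 = [[1,1],[1,0]]
Q^2 = (Q^1)² = [[2,1],[1,1]]
Q^4 = (Q^2)² = [[5,3],[3,2]]
Q^9 = (Q^4)²·Q = [[55,34],[34,21]]
Q^19 = (Q^9)²·Q = [[451,573],[573,780]]
Q^38 = (Q^19)² = [[452,901],[901,453]]
F_38 mod 902 = Q^38[0][1] = 901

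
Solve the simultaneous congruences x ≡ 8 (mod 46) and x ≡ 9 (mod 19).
560

Using Chinese Remainder Theorem:
M = 46 × 19 = 874
M1 = 19, M2 = 46
y1 = 19^(-1) mod 46 = 17
y2 = 46^(-1) mod 19 = 12
x = (8×19×17 + 9×46×12) mod 874 = 560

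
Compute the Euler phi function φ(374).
160

374 = 2 × 11 × 17
φ(n) = n × ∏(1 - 1/p) for each prime p dividing n
φ(374) = 374 × (1 - 1/2) × (1 - 1/11) × (1 - 1/17) = 160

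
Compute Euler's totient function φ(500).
200

500 = 2^2 × 5^3
φ(n) = n × ∏(1 - 1/p) for each prime p dividing n
φ(500) = 500 × (1 - 1/2) × (1 - 1/5) = 200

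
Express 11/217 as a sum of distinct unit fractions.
1/20 + 1/1447 + 1/6279980

Greedy algorithm:
11/217: ceiling(217/11) = 20, use 1/20
3/4340: ceiling(4340/3) = 1447, use 1/1447
1/6279980: ceiling(6279980/1) = 6279980, use 1/6279980
Result: 11/217 = 1/20 + 1/1447 + 1/6279980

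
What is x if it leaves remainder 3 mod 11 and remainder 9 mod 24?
201

Using Chinese Remainder Theorem:
M = 11 × 24 = 264
M1 = 24, M2 = 11
y1 = 24^(-1) mod 11 = 6
y2 = 11^(-1) mod 24 = 11
x = (3×24×6 + 9×11×11) mod 264 = 201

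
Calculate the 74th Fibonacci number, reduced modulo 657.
73

Matrix identity: Q^n = [[F_(n+1), F_n], [F_n, F_(n-1)]] with Q = [[1,1],[1,0]].
n = 74 = 1001010₂. Square-and-multiply, entries mod 657:
Q^1 = [[1,1],[1,0]]
Q^2 = (Q^1)² = [[2,1],[1,1]]
Q^4 = (Q^2)² = [[5,3],[3,2]]
Q^9 = (Q^4)²·Q = [[55,34],[34,21]]
Q^18 = (Q^9)² = [[239,613],[613,283]]
Q^37 = (Q^18)²·Q = [[611,584],[584,27]]
Q^74 = (Q^37)² = [[218,73],[73,145]]
F_74 mod 657 = Q^74[0][1] = 73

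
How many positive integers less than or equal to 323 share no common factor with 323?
288

323 = 17 × 19
φ(n) = n × ∏(1 - 1/p) for each prime p dividing n
φ(323) = 323 × (1 - 1/17) × (1 - 1/19) = 288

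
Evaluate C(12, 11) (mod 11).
1

Using Lucas' theorem:
Write n=12 and k=11 in base 11:
n in base 11: [1, 1]
k in base 11: [1, 0]
C(12,11) mod 11 = ∏ C(n_i, k_i) mod 11
Digit binomials (mod 11): C(1,1) = 1; C(1,0) = 1
Product: 1 × 1 = 1 ≡ 1 (mod 11)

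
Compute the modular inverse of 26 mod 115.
31

gcd(26, 115) = 1, so the inverse exists.
Extended Euclidean algorithm on (115, 26):
115 = 4 × 26 + 11  ⟹  11 = (1)·115 + (-4)·26
26 = 2 × 11 + 4  ⟹  4 = (-2)·115 + (9)·26
11 = 2 × 4 + 3  ⟹  3 = (5)·115 + (-22)·26
4 = 1 × 3 + 1  ⟹  1 = (-7)·115 + (31)·26
So (31)·26 ≡ 1 (mod 115), i.e. 26^(-1) ≡ 31 (mod 115).
Check: 26 × 31 = 806 ≡ 1 (mod 115)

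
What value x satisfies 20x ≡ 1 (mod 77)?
27

gcd(20, 77) = 1, so the inverse exists.
Extended Euclidean algorithm on (77, 20):
77 = 3 × 20 + 17  ⟹  17 = (1)·77 + (-3)·20
20 = 1 × 17 + 3  ⟹  3 = (-1)·77 + (4)·20
17 = 5 × 3 + 2  ⟹  2 = (6)·77 + (-23)·20
3 = 1 × 2 + 1  ⟹  1 = (-7)·77 + (27)·20
So (27)·20 ≡ 1 (mod 77), i.e. 20^(-1) ≡ 27 (mod 77).
Check: 20 × 27 = 540 ≡ 1 (mod 77)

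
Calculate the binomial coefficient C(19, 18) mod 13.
6

Using Lucas' theorem:
Write n=19 and k=18 in base 13:
n in base 13: [1, 6]
k in base 13: [1, 5]
C(19,18) mod 13 = ∏ C(n_i, k_i) mod 13
Digit binomials (mod 13): C(1,1) = 1; C(6,5) = 6
Product: 1 × 6 = 6 ≡ 6 (mod 13)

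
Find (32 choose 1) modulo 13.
6

Using Lucas' theorem:
Write n=32 and k=1 in base 13:
n in base 13: [2, 6]
k in base 13: [0, 1]
C(32,1) mod 13 = ∏ C(n_i, k_i) mod 13
Digit binomials (mod 13): C(2,0) = 1; C(6,1) = 6
Product: 1 × 6 = 6 ≡ 6 (mod 13)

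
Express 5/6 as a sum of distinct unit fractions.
1/2 + 1/3

Greedy algorithm:
5/6: ceiling(6/5) = 2, use 1/2
1/3: ceiling(3/1) = 3, use 1/3
Result: 5/6 = 1/2 + 1/3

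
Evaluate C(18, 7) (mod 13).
0

Using Lucas' theorem:
Write n=18 and k=7 in base 13:
n in base 13: [1, 5]
k in base 13: [0, 7]
C(18,7) mod 13 = ∏ C(n_i, k_i) mod 13
Digit binomials (mod 13): C(1,0) = 1; C(5,7) = 0 (k_i > n_i)
Product: 1 × 0 = 0 ≡ 0 (mod 13)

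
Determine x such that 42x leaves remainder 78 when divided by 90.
x ≡ 4 (mod 15)

gcd(42, 90) = 6, which divides 78, so solutions exist.
Divide through by 6: 7x ≡ 13 (mod 15).
Find 7^(-1) mod 15 by the extended Euclidean algorithm:
15 = 2 × 7 + 1  ⟹  1 = (1)·15 + (-2)·7
So (-2)·7 ≡ 1 (mod 15), i.e. 7^(-1) ≡ -2 ≡ 13 (mod 15).
x ≡ 13 × 13 = 169 ≡ 4 (mod 15).
Check: 42 × 4 = 168 ≡ 78 (mod 90).
x ≡ 4 (mod 15), giving 6 solutions mod 90.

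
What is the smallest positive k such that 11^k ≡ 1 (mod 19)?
3

19 is prime, so ord(11) divides φ(19) = 18.
Divisors of 18: 1, 2, 3, 6, 9, 18.
Repeated squaring: 11^1 ≡ 11, 11^2 ≡ 7, 11^4 ≡ 11, 11^8 ≡ 7, 11^16 ≡ 11 (mod 19).
Test 11^d mod 19 for each divisor d in increasing order:
11^1 ≡ 11
11^2 ≡ 7
11^3 = 11^2·11^1 ≡ 1  ← first divisor giving 1
The order is 3.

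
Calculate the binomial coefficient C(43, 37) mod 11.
1

Using Lucas' theorem:
Write n=43 and k=37 in base 11:
n in base 11: [3, 10]
k in base 11: [3, 4]
C(43,37) mod 11 = ∏ C(n_i, k_i) mod 11
Digit binomials (mod 11): C(3,3) = 1; C(10,4) = 210 ≡ 1
Product: 1 × 1 = 1 ≡ 1 (mod 11)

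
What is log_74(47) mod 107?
18

Baby-step giant-step with step n = ⌈√107⌉ = 11.
Baby steps 74^j mod 107 (j:value) for j=0..10: 0:1, 1:74, 2:19, 3:15, 4:40, 5:71, 6:11, 7:65, 8:102, 9:58, 10:12.
Giant-step multiplier: 74^(-11) ≡ 74^(106-11) = 74^95 ≡ 97 (mod 107).
Giant steps γ_i = 47·97^i mod 107: γ_0=47, γ_1=65 (in table at j=7).
x = i·n + j = 1·11 + 7 = 18.
Check: 74^18 ≡ 47 (mod 107).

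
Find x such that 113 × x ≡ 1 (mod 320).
17

gcd(113, 320) = 1, so the inverse exists.
Extended Euclidean algorithm on (320, 113):
320 = 2 × 113 + 94  ⟹  94 = (1)·320 + (-2)·113
113 = 1 × 94 + 19  ⟹  19 = (-1)·320 + (3)·113
94 = 4 × 19 + 18  ⟹  18 = (5)·320 + (-14)·113
19 = 1 × 18 + 1  ⟹  1 = (-6)·320 + (17)·113
So (17)·113 ≡ 1 (mod 320), i.e. 113^(-1) ≡ 17 (mod 320).
Check: 113 × 17 = 1921 ≡ 1 (mod 320)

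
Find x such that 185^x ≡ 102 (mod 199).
64

Baby-step giant-step with step n = ⌈√199⌉ = 15.
Baby steps 185^j mod 199 (j:value) for j=0..14: 0:1, 1:185, 2:196, 3:42, 4:9, 5:73, 6:172, 7:179, 8:81, 9:60, 10:155, 11:19, 12:132, 13:142, 14:2.
Giant-step multiplier: 185^(-15) ≡ 185^(198-15) = 185^183 ≡ 135 (mod 199).
Giant steps γ_i = 102·135^i mod 199: γ_0=102, γ_1=39, γ_2=91, γ_3=146, γ_4=9 (in table at j=4).
x = i·n + j = 4·15 + 4 = 64.
Check: 185^64 ≡ 102 (mod 199).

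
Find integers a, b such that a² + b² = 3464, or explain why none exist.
10² + 58² (a=10, b=58)

Factorization: 3464 = 2^3 × 433
By Fermat: n is sum of two squares iff every prime p ≡ 3 (mod 4) appears to even power.
All primes ≡ 3 (mod 4) appear to even power.
Search a = 0, 1, 2, … for 3464 - a² a perfect square: first hit at a = 10: 3464 - 100 = 3364 = 58².
3464 = 10² + 58² = 100 + 3364 ✓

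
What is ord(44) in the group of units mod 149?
4

149 is prime, so ord(44) divides φ(149) = 148.
Divisors of 148: 1, 2, 4, 37, 74, 148.
Repeated squaring: 44^1 ≡ 44, 44^2 ≡ 148, 44^4 ≡ 1, 44^8 ≡ 1, 44^16 ≡ 1, 44^32 ≡ 1, 44^64 ≡ 1, 44^128 ≡ 1 (mod 149).
Test 44^d mod 149 for each divisor d in increasing order:
44^1 ≡ 44
44^2 ≡ 148
44^4 ≡ 1  ← first divisor giving 1
The order is 4.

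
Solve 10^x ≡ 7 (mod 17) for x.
9

Baby-step giant-step with step n = ⌈√17⌉ = 5.
Baby steps 10^j mod 17 (j:value) for j=0..4: 0:1, 1:10, 2:15, 3:14, 4:4.
Giant-step multiplier: 10^(-5) ≡ 10^(16-5) = 10^11 ≡ 3 (mod 17).
Giant steps γ_i = 7·3^i mod 17: γ_0=7, γ_1=4 (in table at j=4).
x = i·n + j = 1·5 + 4 = 9.
Check: 10^9 ≡ 7 (mod 17).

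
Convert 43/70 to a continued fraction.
[0; 1, 1, 1, 1, 2, 5]

Euclidean algorithm steps:
43 = 0 × 70 + 43
70 = 1 × 43 + 27
43 = 1 × 27 + 16
27 = 1 × 16 + 11
16 = 1 × 11 + 5
11 = 2 × 5 + 1
5 = 5 × 1 + 0
Continued fraction: [0; 1, 1, 1, 1, 2, 5]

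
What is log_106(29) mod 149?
92

Baby-step giant-step with step n = ⌈√149⌉ = 13.
Baby steps 106^j mod 149 (j:value) for j=0..12: 0:1, 1:106, 2:61, 3:59, 4:145, 5:23, 6:54, 7:62, 8:16, 9:57, 10:82, 11:50, 12:85.
Giant-step multiplier: 106^(-13) ≡ 106^(148-13) = 106^135 ≡ 66 (mod 149).
Giant steps γ_i = 29·66^i mod 149: γ_0=29, γ_1=126, γ_2=121, γ_3=89, γ_4=63, γ_5=135, γ_6=119, γ_7=106 (in table at j=1).
x = i·n + j = 7·13 + 1 = 92.
Check: 106^92 ≡ 29 (mod 149).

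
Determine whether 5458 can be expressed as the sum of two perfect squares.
47² + 57² (a=47, b=57)

Factorization: 5458 = 2 × 2729
By Fermat: n is sum of two squares iff every prime p ≡ 3 (mod 4) appears to even power.
All primes ≡ 3 (mod 4) appear to even power.
Search a = 0, 1, 2, … for 5458 - a² a perfect square: first hit at a = 47: 5458 - 2209 = 3249 = 57².
5458 = 47² + 57² = 2209 + 3249 ✓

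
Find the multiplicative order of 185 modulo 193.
32

193 is prime, so ord(185) divides φ(193) = 192.
Divisors of 192: 1, 2, 3, 4, 6, 8, 12, 16, 24, 32, 48, 64, 96, 192.
Repeated squaring: 185^1 ≡ 185, 185^2 ≡ 64, 185^4 ≡ 43, 185^8 ≡ 112, 185^16 ≡ 192, 185^32 ≡ 1, 185^64 ≡ 1, 185^128 ≡ 1 (mod 193).
Test 185^d mod 193 for each divisor d in increasing order:
185^1 ≡ 185
185^2 ≡ 64
185^3 = 185^2·185^1 ≡ 67
185^4 ≡ 43
185^6 = 185^4·185^2 ≡ 50
185^8 ≡ 112
185^12 = 185^8·185^4 ≡ 184
185^16 ≡ 192
185^24 = 185^16·185^8 ≡ 81
185^32 ≡ 1  ← first divisor giving 1
The order is 32.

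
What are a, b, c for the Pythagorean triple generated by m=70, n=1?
(4899, 140, 4901)

Euclid's formula: a = m² - n², b = 2mn, c = m² + n²
m = 70, n = 1
a = 70² - 1² = 4900 - 1 = 4899
b = 2 × 70 × 1 = 140
c = 70² + 1² = 4900 + 1 = 4901
Verification: 4899² + 140² = 24000201 + 19600 = 24019801 = 4901² ✓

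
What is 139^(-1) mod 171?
16

gcd(139, 171) = 1, so the inverse exists.
Extended Euclidean algorithm on (171, 139):
171 = 1 × 139 + 32  ⟹  32 = (1)·171 + (-1)·139
139 = 4 × 32 + 11  ⟹  11 = (-4)·171 + (5)·139
32 = 2 × 11 + 10  ⟹  10 = (9)·171 + (-11)·139
11 = 1 × 10 + 1  ⟹  1 = (-13)·171 + (16)·139
So (16)·139 ≡ 1 (mod 171), i.e. 139^(-1) ≡ 16 (mod 171).
Check: 139 × 16 = 2224 ≡ 1 (mod 171)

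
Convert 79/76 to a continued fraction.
[1; 25, 3]

Euclidean algorithm steps:
79 = 1 × 76 + 3
76 = 25 × 3 + 1
3 = 3 × 1 + 0
Continued fraction: [1; 25, 3]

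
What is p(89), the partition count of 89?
49995925

p(n) counts ways to write n as a sum of positive integers (order ignored).
Euler's pentagonal recurrence: p(k) = p(k-1) + p(k-2) - p(k-5) - p(k-7) + p(k-12) + p(k-15) - ... (offsets j(3j∓1)/2, signs ++--, p(0)=1, p(<0)=0).
DP table for k = 0..88: p(0)=1, p(1)=1, p(2)=2, p(3)=3, p(4)=5, p(5)=7, p(6)=11, p(7)=15, p(8)=22, p(9)=30, p(10)=42, p(11)=56, p(12)=77, p(13)=101, p(14)=135, p(15)=176, p(16)=231, p(17)=297, p(18)=385, p(19)=490, p(20)=627, p(21)=792, p(22)=1002, p(23)=1255, p(24)=1575, p(25)=1958, p(26)=2436, p(27)=3010, p(28)=3718, p(29)=4565, p(30)=5604, p(31)=6842, p(32)=8349, p(33)=10143, p(34)=12310, p(35)=14883, p(36)=17977, p(37)=21637, p(38)=26015, p(39)=31185, p(40)=37338, p(41)=44583, p(42)=53174, p(43)=63261, p(44)=75175, p(45)=89134, p(46)=105558, p(47)=124754, p(48)=147273, p(49)=173525, p(50)=204226, p(51)=239943, p(52)=281589, p(53)=329931, p(54)=386155, p(55)=451276, p(56)=526823, p(57)=614154, p(58)=715220, p(59)=831820, p(60)=966467, p(61)=1121505, p(62)=1300156, p(63)=1505499, p(64)=1741630, p(65)=2012558, p(66)=2323520, p(67)=2679689, p(68)=3087735, p(69)=3554345, p(70)=4087968, p(71)=4697205, p(72)=5392783, p(73)=6185689, p(74)=7089500, p(75)=8118264, p(76)=9289091, p(77)=10619863, p(78)=12132164, p(79)=13848650, p(80)=15796476, p(81)=18004327, p(82)=20506255, p(83)=23338469, p(84)=26543660, p(85)=30167357, p(86)=34262962, p(87)=38887673, p(88)=44108109.
Final step: p(89) = p(88) + p(87) - p(84) - p(82) + p(77) + p(74) - p(67) - p(63) + p(54) + p(49) - p(38) - p(32) + p(19) + p(12)
= 44108109 + 38887673 - 26543660 - 20506255 + 10619863 + 7089500 - 2679689 - 1505499 + 386155 + 173525 - 26015 - 8349 + 490 + 77
= 49995925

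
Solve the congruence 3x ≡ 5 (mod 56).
x ≡ 39 (mod 56)

gcd(3, 56) = 1, which divides 5, so solutions exist.
Find 3^(-1) mod 56 by the extended Euclidean algorithm:
56 = 18 × 3 + 2  ⟹  2 = (1)·56 + (-18)·3
3 = 1 × 2 + 1  ⟹  1 = (-1)·56 + (19)·3
So (19)·3 ≡ 1 (mod 56), i.e. 3^(-1) ≡ 19 (mod 56).
x ≡ 19 × 5 = 95 ≡ 39 (mod 56).
Check: 3 × 39 = 117 ≡ 5 (mod 56).
Unique solution: x ≡ 39 (mod 56)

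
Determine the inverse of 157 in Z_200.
93

gcd(157, 200) = 1, so the inverse exists.
Extended Euclidean algorithm on (200, 157):
200 = 1 × 157 + 43  ⟹  43 = (1)·200 + (-1)·157
157 = 3 × 43 + 28  ⟹  28 = (-3)·200 + (4)·157
43 = 1 × 28 + 15  ⟹  15 = (4)·200 + (-5)·157
28 = 1 × 15 + 13  ⟹  13 = (-7)·200 + (9)·157
15 = 1 × 13 + 2  ⟹  2 = (11)·200 + (-14)·157
13 = 6 × 2 + 1  ⟹  1 = (-73)·200 + (93)·157
So (93)·157 ≡ 1 (mod 200), i.e. 157^(-1) ≡ 93 (mod 200).
Check: 157 × 93 = 14601 ≡ 1 (mod 200)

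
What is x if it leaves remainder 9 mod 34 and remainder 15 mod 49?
995

Using Chinese Remainder Theorem:
M = 34 × 49 = 1666
M1 = 49, M2 = 34
y1 = 49^(-1) mod 34 = 25
y2 = 34^(-1) mod 49 = 13
x = (9×49×25 + 15×34×13) mod 1666 = 995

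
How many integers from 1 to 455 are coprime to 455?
288

455 = 5 × 7 × 13
φ(n) = n × ∏(1 - 1/p) for each prime p dividing n
φ(455) = 455 × (1 - 1/5) × (1 - 1/7) × (1 - 1/13) = 288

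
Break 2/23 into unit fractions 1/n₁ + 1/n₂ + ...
1/12 + 1/276

Greedy algorithm:
2/23: ceiling(23/2) = 12, use 1/12
1/276: ceiling(276/1) = 276, use 1/276
Result: 2/23 = 1/12 + 1/276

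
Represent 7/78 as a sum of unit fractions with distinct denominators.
1/12 + 1/156

Greedy algorithm:
7/78: ceiling(78/7) = 12, use 1/12
1/156: ceiling(156/1) = 156, use 1/156
Result: 7/78 = 1/12 + 1/156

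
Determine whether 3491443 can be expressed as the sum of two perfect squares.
Not possible

Factorization: 3491443 = 17 × 59^3
By Fermat: n is sum of two squares iff every prime p ≡ 3 (mod 4) appears to even power.
Prime(s) ≡ 3 (mod 4) with odd exponent: [(59, 3)]
Therefore 3491443 cannot be expressed as a² + b².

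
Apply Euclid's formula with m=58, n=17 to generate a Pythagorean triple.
(3075, 1972, 3653)

Euclid's formula: a = m² - n², b = 2mn, c = m² + n²
m = 58, n = 17
a = 58² - 17² = 3364 - 289 = 3075
b = 2 × 58 × 17 = 1972
c = 58² + 17² = 3364 + 289 = 3653
Verification: 3075² + 1972² = 9455625 + 3888784 = 13344409 = 3653² ✓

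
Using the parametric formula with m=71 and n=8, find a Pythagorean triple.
(4977, 1136, 5105)

Euclid's formula: a = m² - n², b = 2mn, c = m² + n²
m = 71, n = 8
a = 71² - 8² = 5041 - 64 = 4977
b = 2 × 71 × 8 = 1136
c = 71² + 8² = 5041 + 64 = 5105
Verification: 4977² + 1136² = 24770529 + 1290496 = 26061025 = 5105² ✓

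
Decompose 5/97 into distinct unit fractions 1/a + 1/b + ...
1/20 + 1/647 + 1/1255180

Greedy algorithm:
5/97: ceiling(97/5) = 20, use 1/20
3/1940: ceiling(1940/3) = 647, use 1/647
1/1255180: ceiling(1255180/1) = 1255180, use 1/1255180
Result: 5/97 = 1/20 + 1/647 + 1/1255180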